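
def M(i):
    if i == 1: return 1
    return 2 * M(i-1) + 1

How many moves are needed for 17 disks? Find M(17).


M(17) = 2 * M(16) + 1
M(16) = 2 * M(15) + 1
M(15) = 2 * M(14) + 1
M(14) = 2 * M(13) + 1
M(13) = 2 * M(12) + 1
M(12) = 2 * M(11) + 1
M(11) = 2 * M(10) + 1
M(10) = 2 * M(9) + 1
M(9) = 2 * M(8) + 1
M(8) = 2 * M(7) + 1
M(7) = 2 * M(6) + 1
M(6) = 2 * M(5) + 1
M(5) = 2 * M(4) + 1
M(4) = 2 * M(3) + 1
M(3) = 2 * M(2) + 1
M(2) = 2 * M(1) + 1
M(1) = 1  (base case)
M(2) = 2 * 1 + 1 = 3
M(3) = 2 * 3 + 1 = 7
M(4) = 2 * 7 + 1 = 15
M(5) = 2 * 15 + 1 = 31
M(6) = 2 * 31 + 1 = 63
M(7) = 2 * 63 + 1 = 127
M(8) = 2 * 127 + 1 = 255
M(9) = 2 * 255 + 1 = 511
M(10) = 2 * 511 + 1 = 1023
M(11) = 2 * 1023 + 1 = 2047
M(12) = 2 * 2047 + 1 = 4095
M(13) = 2 * 4095 + 1 = 8191
M(14) = 2 * 8191 + 1 = 16383
M(15) = 2 * 16383 + 1 = 32767
M(16) = 2 * 32767 + 1 = 65535
M(17) = 2 * 65535 + 1 = 131071

131071


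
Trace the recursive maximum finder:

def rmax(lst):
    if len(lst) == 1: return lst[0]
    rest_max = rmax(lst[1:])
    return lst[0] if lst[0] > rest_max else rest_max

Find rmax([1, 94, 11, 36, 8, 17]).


rmax([1, 94, 11, 36, 8, 17]): compare 1 with rmax([94, 11, 36, 8, 17])
rmax([94, 11, 36, 8, 17]): compare 94 with rmax([11, 36, 8, 17])
rmax([11, 36, 8, 17]): compare 11 with rmax([36, 8, 17])
rmax([36, 8, 17]): compare 36 with rmax([8, 17])
rmax([8, 17]): compare 8 with rmax([17])
rmax([17]) = 17  (base case)
Compare 8 with 17 -> 17
Compare 36 with 17 -> 36
Compare 11 with 36 -> 36
Compare 94 with 36 -> 94
Compare 1 with 94 -> 94

94


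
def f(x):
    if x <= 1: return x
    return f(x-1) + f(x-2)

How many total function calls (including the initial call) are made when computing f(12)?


Let C(n) = total calls for f(n)
C(0) = 1, C(1) = 1
C(2) = 1 + C(1) + C(0) = 1 + 1 + 1 = 3
C(3) = 1 + C(2) + C(1) = 1 + 3 + 1 = 5
C(4) = 1 + C(3) + C(2) = 1 + 5 + 3 = 9
C(5) = 1 + C(4) + C(3) = 1 + 9 + 5 = 15
C(6) = 1 + C(5) + C(4) = 1 + 15 + 9 = 25
C(7) = 1 + C(6) + C(5) = 1 + 25 + 15 = 41
C(8) = 1 + C(7) + C(6) = 1 + 41 + 25 = 67
C(9) = 1 + C(8) + C(7) = 1 + 67 + 41 = 109
C(10) = 1 + C(9) + C(8) = 1 + 109 + 67 = 177
C(11) = 1 + C(10) + C(9) = 1 + 177 + 109 = 287
C(12) = 1 + C(11) + C(10) = 1 + 287 + 177 = 465

465


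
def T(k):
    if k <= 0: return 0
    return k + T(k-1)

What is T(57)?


T(57)
= 57 + 56 + 55 + 54 + 53 + 52 + 51 + 50 + 49 + 48 + 47 + 46 + 45 + 44 + 43 + 42 + 41 + 40 + 39 + 38 + 37 + 36 + 35 + 34 + 33 + 32 + 31 + 30 + 29 + 28 + 27 + 26 + 25 + 24 + 23 + 22 + 21 + 20 + 19 + 18 + 17 + 16 + 15 + 14 + 13 + 12 + 11 + 10 + 9 + 8 + 7 + 6 + 5 + 4 + 3 + 2 + 1 + T(0)
= 57 + 56 + 55 + 54 + 53 + 52 + 51 + 50 + 49 + 48 + 47 + 46 + 45 + 44 + 43 + 42 + 41 + 40 + 39 + 38 + 37 + 36 + 35 + 34 + 33 + 32 + 31 + 30 + 29 + 28 + 27 + 26 + 25 + 24 + 23 + 22 + 21 + 20 + 19 + 18 + 17 + 16 + 15 + 14 + 13 + 12 + 11 + 10 + 9 + 8 + 7 + 6 + 5 + 4 + 3 + 2 + 1 + 0
= 1653

1653


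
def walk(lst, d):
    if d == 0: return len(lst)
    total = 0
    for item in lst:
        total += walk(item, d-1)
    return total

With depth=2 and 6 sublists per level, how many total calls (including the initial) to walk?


At depth 0 (root): 1 call
At depth 1: each of 1 parents calls walk on 6 children = 6 calls
At depth 2: each of 6 parents calls walk on 6 children = 36 calls
Total: 1 + 6 + 36 = 43

43


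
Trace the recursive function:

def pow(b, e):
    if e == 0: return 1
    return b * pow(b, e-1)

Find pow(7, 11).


pow(7, 11)
= 7 * pow(7, 10)
= 7 * 7 * pow(7, 9)
= 7 * 7 * 7 * pow(7, 8)
= 7 * 7 * 7 * 7 * pow(7, 7)
= 7 * 7 * 7 * 7 * 7 * pow(7, 6)
= 7 * 7 * 7 * 7 * 7 * 7 * pow(7, 5)
= 7 * 7 * 7 * 7 * 7 * 7 * 7 * pow(7, 4)
= 7 * 7 * 7 * 7 * 7 * 7 * 7 * 7 * pow(7, 3)
= 7 * 7 * 7 * 7 * 7 * 7 * 7 * 7 * 7 * pow(7, 2)
= 7 * 7 * 7 * 7 * 7 * 7 * 7 * 7 * 7 * 7 * pow(7, 1)
= 7 * 7 * 7 * 7 * 7 * 7 * 7 * 7 * 7 * 7 * 7 * pow(7, 0)
= 7 * 7 * 7 * 7 * 7 * 7 * 7 * 7 * 7 * 7 * 7 * 1
= 1977326743

1977326743


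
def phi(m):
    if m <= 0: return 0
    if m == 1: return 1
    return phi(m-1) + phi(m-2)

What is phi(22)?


Computing phi(22) bottom-up:
phi(0) = 0
phi(1) = 1
phi(2) = phi(1) + phi(0) = 1 + 0 = 1
phi(3) = phi(2) + phi(1) = 1 + 1 = 2
phi(4) = phi(3) + phi(2) = 2 + 1 = 3
phi(5) = phi(4) + phi(3) = 3 + 2 = 5
phi(6) = phi(5) + phi(4) = 5 + 3 = 8
phi(7) = phi(6) + phi(5) = 8 + 5 = 13
phi(8) = phi(7) + phi(6) = 13 + 8 = 21
phi(9) = phi(8) + phi(7) = 21 + 13 = 34
phi(10) = phi(9) + phi(8) = 34 + 21 = 55
phi(11) = phi(10) + phi(9) = 55 + 34 = 89
phi(12) = phi(11) + phi(10) = 89 + 55 = 144
phi(13) = phi(12) + phi(11) = 144 + 89 = 233
phi(14) = phi(13) + phi(12) = 233 + 144 = 377
phi(15) = phi(14) + phi(13) = 377 + 233 = 610
phi(16) = phi(15) + phi(14) = 610 + 377 = 987
phi(17) = phi(16) + phi(15) = 987 + 610 = 1597
phi(18) = phi(17) + phi(16) = 1597 + 987 = 2584
phi(19) = phi(18) + phi(17) = 2584 + 1597 = 4181
phi(20) = phi(19) + phi(18) = 4181 + 2584 = 6765
phi(21) = phi(20) + phi(19) = 6765 + 4181 = 10946
phi(22) = phi(21) + phi(20) = 10946 + 6765 = 17711

17711


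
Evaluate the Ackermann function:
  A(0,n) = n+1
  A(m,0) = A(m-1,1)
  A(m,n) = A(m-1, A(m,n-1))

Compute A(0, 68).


A(0, 68) = 69
Result: A(0, 68) = 69

69


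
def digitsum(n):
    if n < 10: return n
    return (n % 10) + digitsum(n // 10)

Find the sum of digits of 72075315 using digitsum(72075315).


digitsum(72075315) = 5 + digitsum(7207531)
digitsum(7207531) = 1 + digitsum(720753)
digitsum(720753) = 3 + digitsum(72075)
digitsum(72075) = 5 + digitsum(7207)
digitsum(7207) = 7 + digitsum(720)
digitsum(720) = 0 + digitsum(72)
digitsum(72) = 2 + digitsum(7)
digitsum(7) = 7  (base case)
Total: 5 + 1 + 3 + 5 + 7 + 0 + 2 + 7 = 30

30


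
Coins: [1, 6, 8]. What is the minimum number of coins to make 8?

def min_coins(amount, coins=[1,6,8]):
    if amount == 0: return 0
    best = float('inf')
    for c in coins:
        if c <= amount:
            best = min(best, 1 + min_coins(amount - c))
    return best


Building up with DP:
min_coins(0) = 0
min_coins(1) = min(1+min_coins(0)=1+0=1) = 1
min_coins(2) = min(1+min_coins(1)=1+1=2) = 2
min_coins(3) = min(1+min_coins(2)=1+2=3) = 3
min_coins(4) = min(1+min_coins(3)=1+3=4) = 4
min_coins(5) = min(1+min_coins(4)=1+4=5) = 5
min_coins(6) = min(1+min_coins(5)=1+5=6, 1+min_coins(0)=1+0=1) = 1
min_coins(7) = min(1+min_coins(6)=1+1=2, 1+min_coins(1)=1+1=2) = 2
min_coins(8) = min(1+min_coins(7)=1+2=3, 1+min_coins(2)=1+2=3, 1+min_coins(0)=1+0=1) = 1

1


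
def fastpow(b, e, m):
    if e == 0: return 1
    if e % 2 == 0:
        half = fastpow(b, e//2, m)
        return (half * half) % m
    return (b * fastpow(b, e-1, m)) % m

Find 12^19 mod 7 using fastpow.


fastpow(12, 19, 7): e is odd, compute fastpow(12, 18, 7)
  fastpow(12, 18, 7): e is even, compute fastpow(12, 9, 7)
    fastpow(12, 9, 7): e is odd, compute fastpow(12, 8, 7)
      fastpow(12, 8, 7): e is even, compute fastpow(12, 4, 7)
        fastpow(12, 4, 7): e is even, compute fastpow(12, 2, 7)
          fastpow(12, 2, 7): e is even, compute fastpow(12, 1, 7)
          fastpow(12, 1, 7): e is odd, compute fastpow(12, 0, 7)
          fastpow(12, 0, 7) = 1
          (12 * 1) % 7 = 5
          half=5, (5*5) % 7 = 4
        half=4, (4*4) % 7 = 2
      half=2, (2*2) % 7 = 4
    (12 * 4) % 7 = 6
  half=6, (6*6) % 7 = 1
(12 * 1) % 7 = 5

5


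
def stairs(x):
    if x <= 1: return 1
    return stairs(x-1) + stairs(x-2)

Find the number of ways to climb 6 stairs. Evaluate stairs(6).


Building up from base cases:
stairs(0) = 1
stairs(1) = 1
stairs(2) = stairs(1) + stairs(0) = 1 + 1 = 2
stairs(3) = stairs(2) + stairs(1) = 2 + 1 = 3
stairs(4) = stairs(3) + stairs(2) = 3 + 2 = 5
stairs(5) = stairs(4) + stairs(3) = 5 + 3 = 8
stairs(6) = stairs(5) + stairs(4) = 8 + 5 = 13

13


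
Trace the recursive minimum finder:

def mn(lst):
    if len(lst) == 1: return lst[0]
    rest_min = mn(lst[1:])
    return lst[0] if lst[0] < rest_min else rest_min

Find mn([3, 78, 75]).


mn([3, 78, 75]): compare 3 with mn([78, 75])
mn([78, 75]): compare 78 with mn([75])
mn([75]) = 75  (base case)
Compare 78 with 75 -> 75
Compare 3 with 75 -> 3

3


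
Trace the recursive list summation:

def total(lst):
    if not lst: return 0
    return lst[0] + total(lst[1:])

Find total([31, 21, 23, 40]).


total([31, 21, 23, 40]) = 31 + total([21, 23, 40])
total([21, 23, 40]) = 21 + total([23, 40])
total([23, 40]) = 23 + total([40])
total([40]) = 40 + total([])
total([]) = 0  (base case)
Total: 31 + 21 + 23 + 40 + 0 = 115

115


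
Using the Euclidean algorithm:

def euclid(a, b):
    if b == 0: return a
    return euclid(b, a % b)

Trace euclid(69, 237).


euclid(69, 237) = euclid(237, 69)
euclid(237, 69) = euclid(69, 30)
euclid(69, 30) = euclid(30, 9)
euclid(30, 9) = euclid(9, 3)
euclid(9, 3) = euclid(3, 0)
euclid(3, 0) = 3  (base case)

3


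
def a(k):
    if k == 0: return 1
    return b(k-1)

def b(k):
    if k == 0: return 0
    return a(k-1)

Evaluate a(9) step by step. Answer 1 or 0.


a(9) = b(8)
b(8) = a(7)
a(7) = b(6)
b(6) = a(5)
a(5) = b(4)
b(4) = a(3)
a(3) = b(2)
b(2) = a(1)
a(1) = b(0)
b(0) = 0  (base case)
Result: 0

0


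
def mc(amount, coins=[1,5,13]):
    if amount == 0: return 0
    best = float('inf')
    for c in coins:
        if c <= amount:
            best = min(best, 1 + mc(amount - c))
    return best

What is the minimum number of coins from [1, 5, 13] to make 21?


Building up with DP:
mc(0) = 0
mc(1) = min(1+mc(0)=1+0=1) = 1
mc(2) = min(1+mc(1)=1+1=2) = 2
mc(3) = min(1+mc(2)=1+2=3) = 3
mc(4) = min(1+mc(3)=1+3=4) = 4
mc(5) = min(1+mc(4)=1+4=5, 1+mc(0)=1+0=1) = 1
mc(6) = min(1+mc(5)=1+1=2, 1+mc(1)=1+1=2) = 2
mc(7) = min(1+mc(6)=1+2=3, 1+mc(2)=1+2=3) = 3
mc(8) = min(1+mc(7)=1+3=4, 1+mc(3)=1+3=4) = 4
mc(9) = min(1+mc(8)=1+4=5, 1+mc(4)=1+4=5) = 5
mc(10) = min(1+mc(9)=1+5=6, 1+mc(5)=1+1=2) = 2
mc(11) = min(1+mc(10)=1+2=3, 1+mc(6)=1+2=3) = 3
mc(12) = min(1+mc(11)=1+3=4, 1+mc(7)=1+3=4) = 4
mc(13) = min(1+mc(12)=1+4=5, 1+mc(8)=1+4=5, 1+mc(0)=1+0=1) = 1
mc(14) = min(1+mc(13)=1+1=2, 1+mc(9)=1+5=6, 1+mc(1)=1+1=2) = 2
mc(15) = min(1+mc(14)=1+2=3, 1+mc(10)=1+2=3, 1+mc(2)=1+2=3) = 3
mc(16) = min(1+mc(15)=1+3=4, 1+mc(11)=1+3=4, 1+mc(3)=1+3=4) = 4
mc(17) = min(1+mc(16)=1+4=5, 1+mc(12)=1+4=5, 1+mc(4)=1+4=5) = 5
mc(18) = min(1+mc(17)=1+5=6, 1+mc(13)=1+1=2, 1+mc(5)=1+1=2) = 2
mc(19) = min(1+mc(18)=1+2=3, 1+mc(14)=1+2=3, 1+mc(6)=1+2=3) = 3
mc(20) = min(1+mc(19)=1+3=4, 1+mc(15)=1+3=4, 1+mc(7)=1+3=4) = 4
mc(21) = min(1+mc(20)=1+4=5, 1+mc(16)=1+4=5, 1+mc(8)=1+4=5) = 5

5


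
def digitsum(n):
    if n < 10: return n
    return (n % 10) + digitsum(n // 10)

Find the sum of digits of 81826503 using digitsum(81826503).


digitsum(81826503) = 3 + digitsum(8182650)
digitsum(8182650) = 0 + digitsum(818265)
digitsum(818265) = 5 + digitsum(81826)
digitsum(81826) = 6 + digitsum(8182)
digitsum(8182) = 2 + digitsum(818)
digitsum(818) = 8 + digitsum(81)
digitsum(81) = 1 + digitsum(8)
digitsum(8) = 8  (base case)
Total: 3 + 0 + 5 + 6 + 2 + 8 + 1 + 8 = 33

33


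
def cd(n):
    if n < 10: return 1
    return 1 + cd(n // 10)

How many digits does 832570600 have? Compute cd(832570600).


cd(832570600) = 1 + cd(83257060)
cd(83257060) = 1 + cd(8325706)
cd(8325706) = 1 + cd(832570)
cd(832570) = 1 + cd(83257)
cd(83257) = 1 + cd(8325)
cd(8325) = 1 + cd(832)
cd(832) = 1 + cd(83)
cd(83) = 1 + cd(8)
cd(8) = 1  (base case: 8 < 10)
Unwinding: 1 + 1 + 1 + 1 + 1 + 1 + 1 + 1 + 1 = 9

9


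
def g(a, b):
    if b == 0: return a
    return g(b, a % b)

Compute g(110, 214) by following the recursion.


g(110, 214) = g(214, 110)
g(214, 110) = g(110, 104)
g(110, 104) = g(104, 6)
g(104, 6) = g(6, 2)
g(6, 2) = g(2, 0)
g(2, 0) = 2  (base case)

2


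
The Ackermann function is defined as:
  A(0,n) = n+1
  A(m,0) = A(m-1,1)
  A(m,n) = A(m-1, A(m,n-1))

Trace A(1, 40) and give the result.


A(1, 40) = A(0, A(1, 39))
  A(1, 39) = A(0, A(1, 38))
    A(1, 38) = A(0, A(1, 37))
      A(1, 37) = A(0, A(1, 36))
        A(1, 36) = A(0, A(1, 35))
          A(1, 35) = A(0, A(1, 34))
          A(1, 34) = A(0, A(1, 33))
          A(1, 33) = A(0, A(1, 32))
          A(1, 32) = A(0, A(1, 31))
          A(1, 31) = A(0, A(1, 30))
          A(1, 30) = A(0, A(1, 29))
          A(1, 29) = A(0, A(1, 28))
          A(1, 28) = A(0, A(1, 27))
          A(1, 27) = A(0, A(1, 26))
          A(1, 26) = A(0, A(1, 25))
          A(1, 25) = A(0, A(1, 24))
          A(1, 24) = A(0, A(1, 23))
          A(1, 23) = A(0, A(1, 22))
          A(1, 22) = A(0, A(1, 21))
          A(1, 21) = A(0, A(1, 20))
          A(1, 20) = A(0, A(1, 19))
          A(1, 19) = A(0, A(1, 18))
          A(1, 18) = A(0, A(1, 17))
          A(1, 17) = A(0, A(1, 16))
          A(1, 16) = A(0, A(1, 15))
... (trace truncated)
Result: A(1, 40) = 42

42


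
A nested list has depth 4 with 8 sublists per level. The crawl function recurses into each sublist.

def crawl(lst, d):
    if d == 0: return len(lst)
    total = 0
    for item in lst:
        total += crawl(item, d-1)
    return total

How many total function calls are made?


At depth 0 (root): 1 call
At depth 1: each of 1 parents calls crawl on 8 children = 8 calls
At depth 2: each of 8 parents calls crawl on 8 children = 64 calls
At depth 3: each of 64 parents calls crawl on 8 children = 512 calls
At depth 4: each of 512 parents calls crawl on 8 children = 4096 calls
Total: 1 + 8 + 64 + 512 + 4096 = 4681

4681


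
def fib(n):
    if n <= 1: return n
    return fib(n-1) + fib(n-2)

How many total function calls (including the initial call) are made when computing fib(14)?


Let C(n) = total calls for fib(n)
C(0) = 1, C(1) = 1
C(2) = 1 + C(1) + C(0) = 1 + 1 + 1 = 3
C(3) = 1 + C(2) + C(1) = 1 + 3 + 1 = 5
C(4) = 1 + C(3) + C(2) = 1 + 5 + 3 = 9
C(5) = 1 + C(4) + C(3) = 1 + 9 + 5 = 15
C(6) = 1 + C(5) + C(4) = 1 + 15 + 9 = 25
C(7) = 1 + C(6) + C(5) = 1 + 25 + 15 = 41
C(8) = 1 + C(7) + C(6) = 1 + 41 + 25 = 67
C(9) = 1 + C(8) + C(7) = 1 + 67 + 41 = 109
C(10) = 1 + C(9) + C(8) = 1 + 109 + 67 = 177
C(11) = 1 + C(10) + C(9) = 1 + 177 + 109 = 287
C(12) = 1 + C(11) + C(10) = 1 + 287 + 177 = 465
C(13) = 1 + C(12) + C(11) = 1 + 465 + 287 = 753
C(14) = 1 + C(13) + C(12) = 1 + 753 + 465 = 1219

1219


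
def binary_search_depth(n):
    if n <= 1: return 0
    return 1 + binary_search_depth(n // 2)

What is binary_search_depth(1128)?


1128 / 2 = 564
564 / 2 = 282
282 / 2 = 141
141 / 2 = 70
70 / 2 = 35
35 / 2 = 17
17 / 2 = 8
8 / 2 = 4
4 / 2 = 2
2 / 2 = 1
Reached 1 after 10 halvings

10


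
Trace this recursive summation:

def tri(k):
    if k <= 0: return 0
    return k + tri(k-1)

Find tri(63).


tri(63)
= 63 + 62 + 61 + 60 + 59 + 58 + 57 + 56 + 55 + 54 + 53 + 52 + 51 + 50 + 49 + 48 + 47 + 46 + 45 + 44 + 43 + 42 + 41 + 40 + 39 + 38 + 37 + 36 + 35 + 34 + 33 + 32 + 31 + 30 + 29 + 28 + 27 + 26 + 25 + 24 + 23 + 22 + 21 + 20 + 19 + 18 + 17 + 16 + 15 + 14 + 13 + 12 + 11 + 10 + 9 + 8 + 7 + 6 + 5 + 4 + 3 + 2 + 1 + tri(0)
= 63 + 62 + 61 + 60 + 59 + 58 + 57 + 56 + 55 + 54 + 53 + 52 + 51 + 50 + 49 + 48 + 47 + 46 + 45 + 44 + 43 + 42 + 41 + 40 + 39 + 38 + 37 + 36 + 35 + 34 + 33 + 32 + 31 + 30 + 29 + 28 + 27 + 26 + 25 + 24 + 23 + 22 + 21 + 20 + 19 + 18 + 17 + 16 + 15 + 14 + 13 + 12 + 11 + 10 + 9 + 8 + 7 + 6 + 5 + 4 + 3 + 2 + 1 + 0
= 2016

2016


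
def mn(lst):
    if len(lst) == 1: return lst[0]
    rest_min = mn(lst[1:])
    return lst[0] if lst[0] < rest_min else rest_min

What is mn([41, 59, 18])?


mn([41, 59, 18]): compare 41 with mn([59, 18])
mn([59, 18]): compare 59 with mn([18])
mn([18]) = 18  (base case)
Compare 59 with 18 -> 18
Compare 41 with 18 -> 18

18


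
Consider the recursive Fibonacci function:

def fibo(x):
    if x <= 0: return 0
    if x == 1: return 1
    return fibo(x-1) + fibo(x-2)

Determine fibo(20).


Computing fibo(20) bottom-up:
fibo(0) = 0
fibo(1) = 1
fibo(2) = fibo(1) + fibo(0) = 1 + 0 = 1
fibo(3) = fibo(2) + fibo(1) = 1 + 1 = 2
fibo(4) = fibo(3) + fibo(2) = 2 + 1 = 3
fibo(5) = fibo(4) + fibo(3) = 3 + 2 = 5
fibo(6) = fibo(5) + fibo(4) = 5 + 3 = 8
fibo(7) = fibo(6) + fibo(5) = 8 + 5 = 13
fibo(8) = fibo(7) + fibo(6) = 13 + 8 = 21
fibo(9) = fibo(8) + fibo(7) = 21 + 13 = 34
fibo(10) = fibo(9) + fibo(8) = 34 + 21 = 55
fibo(11) = fibo(10) + fibo(9) = 55 + 34 = 89
fibo(12) = fibo(11) + fibo(10) = 89 + 55 = 144
fibo(13) = fibo(12) + fibo(11) = 144 + 89 = 233
fibo(14) = fibo(13) + fibo(12) = 233 + 144 = 377
fibo(15) = fibo(14) + fibo(13) = 377 + 233 = 610
fibo(16) = fibo(15) + fibo(14) = 610 + 377 = 987
fibo(17) = fibo(16) + fibo(15) = 987 + 610 = 1597
fibo(18) = fibo(17) + fibo(16) = 1597 + 987 = 2584
fibo(19) = fibo(18) + fibo(17) = 2584 + 1597 = 4181
fibo(20) = fibo(19) + fibo(18) = 4181 + 2584 = 6765

6765


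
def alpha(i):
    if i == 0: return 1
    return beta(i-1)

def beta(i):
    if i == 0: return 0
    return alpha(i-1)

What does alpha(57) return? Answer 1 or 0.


alpha(57) = beta(56)
beta(56) = alpha(55)
alpha(55) = beta(54)
beta(54) = alpha(53)
alpha(53) = beta(52)
beta(52) = alpha(51)
alpha(51) = beta(50)
beta(50) = alpha(49)
alpha(49) = beta(48)
beta(48) = alpha(47)
alpha(47) = beta(46)
beta(46) = alpha(45)
alpha(45) = beta(44)
beta(44) = alpha(43)
alpha(43) = beta(42)
beta(42) = alpha(41)
alpha(41) = beta(40)
beta(40) = alpha(39)
alpha(39) = beta(38)
beta(38) = alpha(37)
alpha(37) = beta(36)
beta(36) = alpha(35)
alpha(35) = beta(34)
beta(34) = alpha(33)
alpha(33) = beta(32)
beta(32) = alpha(31)
alpha(31) = beta(30)
beta(30) = alpha(29)
alpha(29) = beta(28)
beta(28) = alpha(27)
alpha(27) = beta(26)
beta(26) = alpha(25)
alpha(25) = beta(24)
beta(24) = alpha(23)
alpha(23) = beta(22)
beta(22) = alpha(21)
alpha(21) = beta(20)
beta(20) = alpha(19)
alpha(19) = beta(18)
beta(18) = alpha(17)
alpha(17) = beta(16)
beta(16) = alpha(15)
alpha(15) = beta(14)
beta(14) = alpha(13)
alpha(13) = beta(12)
beta(12) = alpha(11)
alpha(11) = beta(10)
beta(10) = alpha(9)
alpha(9) = beta(8)
beta(8) = alpha(7)
alpha(7) = beta(6)
beta(6) = alpha(5)
alpha(5) = beta(4)
beta(4) = alpha(3)
alpha(3) = beta(2)
beta(2) = alpha(1)
alpha(1) = beta(0)
beta(0) = 0  (base case)
Result: 0

0


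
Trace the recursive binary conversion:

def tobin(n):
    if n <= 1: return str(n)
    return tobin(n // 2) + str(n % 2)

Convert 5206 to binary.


tobin(5206) = tobin(2603) + '0'
tobin(2603) = tobin(1301) + '1'
tobin(1301) = tobin(650) + '1'
tobin(650) = tobin(325) + '0'
tobin(325) = tobin(162) + '1'
tobin(162) = tobin(81) + '0'
tobin(81) = tobin(40) + '1'
tobin(40) = tobin(20) + '0'
tobin(20) = tobin(10) + '0'
tobin(10) = tobin(5) + '0'
tobin(5) = tobin(2) + '1'
tobin(2) = tobin(1) + '0'
tobin(1) = '1'  (base case)
Concatenating: '1' + '0' + '1' + '0' + '0' + '0' + '1' + '0' + '1' + '0' + '1' + '1' + '0' = '1010001010110'

1010001010110


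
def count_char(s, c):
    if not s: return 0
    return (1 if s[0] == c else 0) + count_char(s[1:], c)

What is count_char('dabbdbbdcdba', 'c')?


s[0]='d' != 'c' -> 0
s[0]='a' != 'c' -> 0
s[0]='b' != 'c' -> 0
s[0]='b' != 'c' -> 0
s[0]='d' != 'c' -> 0
s[0]='b' != 'c' -> 0
s[0]='b' != 'c' -> 0
s[0]='d' != 'c' -> 0
s[0]='c' == 'c' -> 1
s[0]='d' != 'c' -> 0
s[0]='b' != 'c' -> 0
s[0]='a' != 'c' -> 0
Sum: 0 + 0 + 0 + 0 + 0 + 0 + 0 + 0 + 1 + 0 + 0 + 0 = 1

1


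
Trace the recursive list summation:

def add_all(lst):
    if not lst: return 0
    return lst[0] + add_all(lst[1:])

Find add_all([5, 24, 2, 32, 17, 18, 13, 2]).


add_all([5, 24, 2, 32, 17, 18, 13, 2]) = 5 + add_all([24, 2, 32, 17, 18, 13, 2])
add_all([24, 2, 32, 17, 18, 13, 2]) = 24 + add_all([2, 32, 17, 18, 13, 2])
add_all([2, 32, 17, 18, 13, 2]) = 2 + add_all([32, 17, 18, 13, 2])
add_all([32, 17, 18, 13, 2]) = 32 + add_all([17, 18, 13, 2])
add_all([17, 18, 13, 2]) = 17 + add_all([18, 13, 2])
add_all([18, 13, 2]) = 18 + add_all([13, 2])
add_all([13, 2]) = 13 + add_all([2])
add_all([2]) = 2 + add_all([])
add_all([]) = 0  (base case)
Total: 5 + 24 + 2 + 32 + 17 + 18 + 13 + 2 + 0 = 113

113


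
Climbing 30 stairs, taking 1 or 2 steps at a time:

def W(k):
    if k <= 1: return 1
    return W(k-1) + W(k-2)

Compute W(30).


Building up from base cases:
W(0) = 1
W(1) = 1
W(2) = W(1) + W(0) = 1 + 1 = 2
W(3) = W(2) + W(1) = 2 + 1 = 3
W(4) = W(3) + W(2) = 3 + 2 = 5
W(5) = W(4) + W(3) = 5 + 3 = 8
W(6) = W(5) + W(4) = 8 + 5 = 13
W(7) = W(6) + W(5) = 13 + 8 = 21
W(8) = W(7) + W(6) = 21 + 13 = 34
W(9) = W(8) + W(7) = 34 + 21 = 55
W(10) = W(9) + W(8) = 55 + 34 = 89
W(11) = W(10) + W(9) = 89 + 55 = 144
W(12) = W(11) + W(10) = 144 + 89 = 233
W(13) = W(12) + W(11) = 233 + 144 = 377
W(14) = W(13) + W(12) = 377 + 233 = 610
W(15) = W(14) + W(13) = 610 + 377 = 987
W(16) = W(15) + W(14) = 987 + 610 = 1597
W(17) = W(16) + W(15) = 1597 + 987 = 2584
W(18) = W(17) + W(16) = 2584 + 1597 = 4181
W(19) = W(18) + W(17) = 4181 + 2584 = 6765
W(20) = W(19) + W(18) = 6765 + 4181 = 10946
W(21) = W(20) + W(19) = 10946 + 6765 = 17711
W(22) = W(21) + W(20) = 17711 + 10946 = 28657
W(23) = W(22) + W(21) = 28657 + 17711 = 46368
W(24) = W(23) + W(22) = 46368 + 28657 = 75025
W(25) = W(24) + W(23) = 75025 + 46368 = 121393
W(26) = W(25) + W(24) = 121393 + 75025 = 196418
W(27) = W(26) + W(25) = 196418 + 121393 = 317811
W(28) = W(27) + W(26) = 317811 + 196418 = 514229
W(29) = W(28) + W(27) = 514229 + 317811 = 832040
W(30) = W(29) + W(28) = 832040 + 514229 = 1346269

1346269


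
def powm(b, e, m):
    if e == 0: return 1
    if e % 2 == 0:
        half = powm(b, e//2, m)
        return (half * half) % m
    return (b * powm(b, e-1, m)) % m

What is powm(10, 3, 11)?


powm(10, 3, 11): e is odd, compute powm(10, 2, 11)
  powm(10, 2, 11): e is even, compute powm(10, 1, 11)
    powm(10, 1, 11): e is odd, compute powm(10, 0, 11)
      powm(10, 0, 11) = 1
    (10 * 1) % 11 = 10
  half=10, (10*10) % 11 = 1
(10 * 1) % 11 = 10

10


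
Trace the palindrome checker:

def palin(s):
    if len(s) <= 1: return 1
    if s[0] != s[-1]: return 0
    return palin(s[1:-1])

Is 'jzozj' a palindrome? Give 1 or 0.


palin('jzozj'): s[0]='j' == s[-1]='j' -> check palin('zoz')
palin('zoz'): s[0]='z' == s[-1]='z' -> check palin('o')
palin('o'): len <= 1 -> return 1  (base case)
Result: 1 (palindrome)

1


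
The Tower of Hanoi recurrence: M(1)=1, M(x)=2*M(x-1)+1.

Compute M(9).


M(9) = 2 * M(8) + 1
M(8) = 2 * M(7) + 1
M(7) = 2 * M(6) + 1
M(6) = 2 * M(5) + 1
M(5) = 2 * M(4) + 1
M(4) = 2 * M(3) + 1
M(3) = 2 * M(2) + 1
M(2) = 2 * M(1) + 1
M(1) = 1  (base case)
M(2) = 2 * 1 + 1 = 3
M(3) = 2 * 3 + 1 = 7
M(4) = 2 * 7 + 1 = 15
M(5) = 2 * 15 + 1 = 31
M(6) = 2 * 31 + 1 = 63
M(7) = 2 * 63 + 1 = 127
M(8) = 2 * 127 + 1 = 255
M(9) = 2 * 255 + 1 = 511

511


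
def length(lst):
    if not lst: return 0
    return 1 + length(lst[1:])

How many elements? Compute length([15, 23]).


length([15, 23]) = 1 + length([23])
length([23]) = 1 + length([])
length([]) = 0  (base case)
Unwinding: 1 + 1 + 0 = 2

2


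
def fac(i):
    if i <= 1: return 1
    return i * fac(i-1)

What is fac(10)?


fac(10)
= 10 * fac(9)
= 10 * 9 * fac(8)
= 10 * 9 * 8 * fac(7)
= 10 * 9 * 8 * 7 * fac(6)
= 10 * 9 * 8 * 7 * 6 * fac(5)
= 10 * 9 * 8 * 7 * 6 * 5 * fac(4)
= 10 * 9 * 8 * 7 * 6 * 5 * 4 * fac(3)
= 10 * 9 * 8 * 7 * 6 * 5 * 4 * 3 * fac(2)
= 10 * 9 * 8 * 7 * 6 * 5 * 4 * 3 * 2 * fac(1)
= 10 * 9 * 8 * 7 * 6 * 5 * 4 * 3 * 2 * 1
= 3628800

3628800


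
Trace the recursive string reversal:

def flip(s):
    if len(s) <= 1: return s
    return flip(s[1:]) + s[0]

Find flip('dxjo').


flip('dxjo') = flip('xjo') + 'd'
flip('xjo') = flip('jo') + 'x'
flip('jo') = flip('o') + 'j'
flip('o') = 'o'  (base case)
Concatenating: 'o' + 'j' + 'x' + 'd' = 'ojxd'

ojxd


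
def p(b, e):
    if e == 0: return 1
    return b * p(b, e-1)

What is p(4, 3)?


p(4, 3)
= 4 * p(4, 2)
= 4 * 4 * p(4, 1)
= 4 * 4 * 4 * p(4, 0)
= 4 * 4 * 4 * 1
= 64

64


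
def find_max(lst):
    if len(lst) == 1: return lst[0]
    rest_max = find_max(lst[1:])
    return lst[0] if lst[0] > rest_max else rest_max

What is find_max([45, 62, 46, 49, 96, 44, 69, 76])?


find_max([45, 62, 46, 49, 96, 44, 69, 76]): compare 45 with find_max([62, 46, 49, 96, 44, 69, 76])
find_max([62, 46, 49, 96, 44, 69, 76]): compare 62 with find_max([46, 49, 96, 44, 69, 76])
find_max([46, 49, 96, 44, 69, 76]): compare 46 with find_max([49, 96, 44, 69, 76])
find_max([49, 96, 44, 69, 76]): compare 49 with find_max([96, 44, 69, 76])
find_max([96, 44, 69, 76]): compare 96 with find_max([44, 69, 76])
find_max([44, 69, 76]): compare 44 with find_max([69, 76])
find_max([69, 76]): compare 69 with find_max([76])
find_max([76]) = 76  (base case)
Compare 69 with 76 -> 76
Compare 44 with 76 -> 76
Compare 96 with 76 -> 96
Compare 49 with 96 -> 96
Compare 46 with 96 -> 96
Compare 62 with 96 -> 96
Compare 45 with 96 -> 96

96


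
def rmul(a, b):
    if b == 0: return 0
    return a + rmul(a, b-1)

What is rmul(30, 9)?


rmul(30, 9) = 30 + rmul(30, 8)
rmul(30, 8) = 30 + rmul(30, 7)
rmul(30, 7) = 30 + rmul(30, 6)
rmul(30, 6) = 30 + rmul(30, 5)
rmul(30, 5) = 30 + rmul(30, 4)
rmul(30, 4) = 30 + rmul(30, 3)
rmul(30, 3) = 30 + rmul(30, 2)
rmul(30, 2) = 30 + rmul(30, 1)
rmul(30, 1) = 30 + rmul(30, 0)
rmul(30, 0) = 0  (base case)
Total: 30 + 30 + 30 + 30 + 30 + 30 + 30 + 30 + 30 + 0 = 270

270


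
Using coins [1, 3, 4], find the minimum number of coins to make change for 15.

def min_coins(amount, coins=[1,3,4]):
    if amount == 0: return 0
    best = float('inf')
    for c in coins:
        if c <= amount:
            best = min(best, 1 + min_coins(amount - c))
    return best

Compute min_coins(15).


Building up with DP:
min_coins(0) = 0
min_coins(1) = min(1+min_coins(0)=1+0=1) = 1
min_coins(2) = min(1+min_coins(1)=1+1=2) = 2
min_coins(3) = min(1+min_coins(2)=1+2=3, 1+min_coins(0)=1+0=1) = 1
min_coins(4) = min(1+min_coins(3)=1+1=2, 1+min_coins(1)=1+1=2, 1+min_coins(0)=1+0=1) = 1
min_coins(5) = min(1+min_coins(4)=1+1=2, 1+min_coins(2)=1+2=3, 1+min_coins(1)=1+1=2) = 2
min_coins(6) = min(1+min_coins(5)=1+2=3, 1+min_coins(3)=1+1=2, 1+min_coins(2)=1+2=3) = 2
min_coins(7) = min(1+min_coins(6)=1+2=3, 1+min_coins(4)=1+1=2, 1+min_coins(3)=1+1=2) = 2
min_coins(8) = min(1+min_coins(7)=1+2=3, 1+min_coins(5)=1+2=3, 1+min_coins(4)=1+1=2) = 2
min_coins(9) = min(1+min_coins(8)=1+2=3, 1+min_coins(6)=1+2=3, 1+min_coins(5)=1+2=3) = 3
min_coins(10) = min(1+min_coins(9)=1+3=4, 1+min_coins(7)=1+2=3, 1+min_coins(6)=1+2=3) = 3
min_coins(11) = min(1+min_coins(10)=1+3=4, 1+min_coins(8)=1+2=3, 1+min_coins(7)=1+2=3) = 3
min_coins(12) = min(1+min_coins(11)=1+3=4, 1+min_coins(9)=1+3=4, 1+min_coins(8)=1+2=3) = 3
min_coins(13) = min(1+min_coins(12)=1+3=4, 1+min_coins(10)=1+3=4, 1+min_coins(9)=1+3=4) = 4
min_coins(14) = min(1+min_coins(13)=1+4=5, 1+min_coins(11)=1+3=4, 1+min_coins(10)=1+3=4) = 4
min_coins(15) = min(1+min_coins(14)=1+4=5, 1+min_coins(12)=1+3=4, 1+min_coins(11)=1+3=4) = 4

4


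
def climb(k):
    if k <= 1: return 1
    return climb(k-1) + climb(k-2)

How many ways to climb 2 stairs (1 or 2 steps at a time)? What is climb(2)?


Building up from base cases:
climb(0) = 1
climb(1) = 1
climb(2) = climb(1) + climb(0) = 1 + 1 = 2

2


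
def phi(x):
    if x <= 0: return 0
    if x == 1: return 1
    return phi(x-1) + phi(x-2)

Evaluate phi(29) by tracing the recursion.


Computing phi(29) bottom-up:
phi(0) = 0
phi(1) = 1
phi(2) = phi(1) + phi(0) = 1 + 0 = 1
phi(3) = phi(2) + phi(1) = 1 + 1 = 2
phi(4) = phi(3) + phi(2) = 2 + 1 = 3
phi(5) = phi(4) + phi(3) = 3 + 2 = 5
phi(6) = phi(5) + phi(4) = 5 + 3 = 8
phi(7) = phi(6) + phi(5) = 8 + 5 = 13
phi(8) = phi(7) + phi(6) = 13 + 8 = 21
phi(9) = phi(8) + phi(7) = 21 + 13 = 34
phi(10) = phi(9) + phi(8) = 34 + 21 = 55
phi(11) = phi(10) + phi(9) = 55 + 34 = 89
phi(12) = phi(11) + phi(10) = 89 + 55 = 144
phi(13) = phi(12) + phi(11) = 144 + 89 = 233
phi(14) = phi(13) + phi(12) = 233 + 144 = 377
phi(15) = phi(14) + phi(13) = 377 + 233 = 610
phi(16) = phi(15) + phi(14) = 610 + 377 = 987
phi(17) = phi(16) + phi(15) = 987 + 610 = 1597
phi(18) = phi(17) + phi(16) = 1597 + 987 = 2584
phi(19) = phi(18) + phi(17) = 2584 + 1597 = 4181
phi(20) = phi(19) + phi(18) = 4181 + 2584 = 6765
phi(21) = phi(20) + phi(19) = 6765 + 4181 = 10946
phi(22) = phi(21) + phi(20) = 10946 + 6765 = 17711
phi(23) = phi(22) + phi(21) = 17711 + 10946 = 28657
phi(24) = phi(23) + phi(22) = 28657 + 17711 = 46368
phi(25) = phi(24) + phi(23) = 46368 + 28657 = 75025
phi(26) = phi(25) + phi(24) = 75025 + 46368 = 121393
phi(27) = phi(26) + phi(25) = 121393 + 75025 = 196418
phi(28) = phi(27) + phi(26) = 196418 + 121393 = 317811
phi(29) = phi(28) + phi(27) = 317811 + 196418 = 514229

514229


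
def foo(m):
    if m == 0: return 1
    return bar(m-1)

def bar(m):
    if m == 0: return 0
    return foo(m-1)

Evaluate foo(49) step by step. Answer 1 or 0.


foo(49) = bar(48)
bar(48) = foo(47)
foo(47) = bar(46)
bar(46) = foo(45)
foo(45) = bar(44)
bar(44) = foo(43)
foo(43) = bar(42)
bar(42) = foo(41)
foo(41) = bar(40)
bar(40) = foo(39)
foo(39) = bar(38)
bar(38) = foo(37)
foo(37) = bar(36)
bar(36) = foo(35)
foo(35) = bar(34)
bar(34) = foo(33)
foo(33) = bar(32)
bar(32) = foo(31)
foo(31) = bar(30)
bar(30) = foo(29)
foo(29) = bar(28)
bar(28) = foo(27)
foo(27) = bar(26)
bar(26) = foo(25)
foo(25) = bar(24)
bar(24) = foo(23)
foo(23) = bar(22)
bar(22) = foo(21)
foo(21) = bar(20)
bar(20) = foo(19)
foo(19) = bar(18)
bar(18) = foo(17)
foo(17) = bar(16)
bar(16) = foo(15)
foo(15) = bar(14)
bar(14) = foo(13)
foo(13) = bar(12)
bar(12) = foo(11)
foo(11) = bar(10)
bar(10) = foo(9)
foo(9) = bar(8)
bar(8) = foo(7)
foo(7) = bar(6)
bar(6) = foo(5)
foo(5) = bar(4)
bar(4) = foo(3)
foo(3) = bar(2)
bar(2) = foo(1)
foo(1) = bar(0)
bar(0) = 0  (base case)
Result: 0

0


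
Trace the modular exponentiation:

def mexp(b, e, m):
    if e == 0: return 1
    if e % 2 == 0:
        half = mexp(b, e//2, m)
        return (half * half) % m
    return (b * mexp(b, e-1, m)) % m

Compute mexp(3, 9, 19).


mexp(3, 9, 19): e is odd, compute mexp(3, 8, 19)
  mexp(3, 8, 19): e is even, compute mexp(3, 4, 19)
    mexp(3, 4, 19): e is even, compute mexp(3, 2, 19)
      mexp(3, 2, 19): e is even, compute mexp(3, 1, 19)
        mexp(3, 1, 19): e is odd, compute mexp(3, 0, 19)
          mexp(3, 0, 19) = 1
        (3 * 1) % 19 = 3
      half=3, (3*3) % 19 = 9
    half=9, (9*9) % 19 = 5
  half=5, (5*5) % 19 = 6
(3 * 6) % 19 = 18

18


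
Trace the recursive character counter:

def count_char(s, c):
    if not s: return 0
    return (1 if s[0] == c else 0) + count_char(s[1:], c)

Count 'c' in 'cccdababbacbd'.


s[0]='c' == 'c' -> 1
s[0]='c' == 'c' -> 1
s[0]='c' == 'c' -> 1
s[0]='d' != 'c' -> 0
s[0]='a' != 'c' -> 0
s[0]='b' != 'c' -> 0
s[0]='a' != 'c' -> 0
s[0]='b' != 'c' -> 0
s[0]='b' != 'c' -> 0
s[0]='a' != 'c' -> 0
s[0]='c' == 'c' -> 1
s[0]='b' != 'c' -> 0
s[0]='d' != 'c' -> 0
Sum: 1 + 1 + 1 + 0 + 0 + 0 + 0 + 0 + 0 + 0 + 1 + 0 + 0 = 4

4


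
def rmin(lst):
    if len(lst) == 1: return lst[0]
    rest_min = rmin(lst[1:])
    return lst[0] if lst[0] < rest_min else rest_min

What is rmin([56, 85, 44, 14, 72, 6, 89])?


rmin([56, 85, 44, 14, 72, 6, 89]): compare 56 with rmin([85, 44, 14, 72, 6, 89])
rmin([85, 44, 14, 72, 6, 89]): compare 85 with rmin([44, 14, 72, 6, 89])
rmin([44, 14, 72, 6, 89]): compare 44 with rmin([14, 72, 6, 89])
rmin([14, 72, 6, 89]): compare 14 with rmin([72, 6, 89])
rmin([72, 6, 89]): compare 72 with rmin([6, 89])
rmin([6, 89]): compare 6 with rmin([89])
rmin([89]) = 89  (base case)
Compare 6 with 89 -> 6
Compare 72 with 6 -> 6
Compare 14 with 6 -> 6
Compare 44 with 6 -> 6
Compare 85 with 6 -> 6
Compare 56 with 6 -> 6

6


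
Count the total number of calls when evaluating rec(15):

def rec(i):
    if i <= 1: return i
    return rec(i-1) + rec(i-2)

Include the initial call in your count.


Let C(n) = total calls for rec(n)
C(0) = 1, C(1) = 1
C(2) = 1 + C(1) + C(0) = 1 + 1 + 1 = 3
C(3) = 1 + C(2) + C(1) = 1 + 3 + 1 = 5
C(4) = 1 + C(3) + C(2) = 1 + 5 + 3 = 9
C(5) = 1 + C(4) + C(3) = 1 + 9 + 5 = 15
C(6) = 1 + C(5) + C(4) = 1 + 15 + 9 = 25
C(7) = 1 + C(6) + C(5) = 1 + 25 + 15 = 41
C(8) = 1 + C(7) + C(6) = 1 + 41 + 25 = 67
C(9) = 1 + C(8) + C(7) = 1 + 67 + 41 = 109
C(10) = 1 + C(9) + C(8) = 1 + 109 + 67 = 177
C(11) = 1 + C(10) + C(9) = 1 + 177 + 109 = 287
C(12) = 1 + C(11) + C(10) = 1 + 287 + 177 = 465
C(13) = 1 + C(12) + C(11) = 1 + 465 + 287 = 753
C(14) = 1 + C(13) + C(12) = 1 + 753 + 465 = 1219
C(15) = 1 + C(14) + C(13) = 1 + 1219 + 753 = 1973

1973


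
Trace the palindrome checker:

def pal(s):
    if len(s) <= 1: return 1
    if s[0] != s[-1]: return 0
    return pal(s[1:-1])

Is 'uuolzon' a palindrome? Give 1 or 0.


pal('uuolzon'): s[0]='u' != s[-1]='n' -> return 0
Result: 0 (not a palindrome)

0


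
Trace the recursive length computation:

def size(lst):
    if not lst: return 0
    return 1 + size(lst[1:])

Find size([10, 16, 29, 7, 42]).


size([10, 16, 29, 7, 42]) = 1 + size([16, 29, 7, 42])
size([16, 29, 7, 42]) = 1 + size([29, 7, 42])
size([29, 7, 42]) = 1 + size([7, 42])
size([7, 42]) = 1 + size([42])
size([42]) = 1 + size([])
size([]) = 0  (base case)
Unwinding: 1 + 1 + 1 + 1 + 1 + 0 = 5

5


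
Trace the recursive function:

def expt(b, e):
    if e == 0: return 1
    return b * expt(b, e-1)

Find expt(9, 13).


expt(9, 13)
= 9 * expt(9, 12)
= 9 * 9 * expt(9, 11)
= 9 * 9 * 9 * expt(9, 10)
= 9 * 9 * 9 * 9 * expt(9, 9)
= 9 * 9 * 9 * 9 * 9 * expt(9, 8)
= 9 * 9 * 9 * 9 * 9 * 9 * expt(9, 7)
= 9 * 9 * 9 * 9 * 9 * 9 * 9 * expt(9, 6)
= 9 * 9 * 9 * 9 * 9 * 9 * 9 * 9 * expt(9, 5)
= 9 * 9 * 9 * 9 * 9 * 9 * 9 * 9 * 9 * expt(9, 4)
= 9 * 9 * 9 * 9 * 9 * 9 * 9 * 9 * 9 * 9 * expt(9, 3)
= 9 * 9 * 9 * 9 * 9 * 9 * 9 * 9 * 9 * 9 * 9 * expt(9, 2)
= 9 * 9 * 9 * 9 * 9 * 9 * 9 * 9 * 9 * 9 * 9 * 9 * expt(9, 1)
= 9 * 9 * 9 * 9 * 9 * 9 * 9 * 9 * 9 * 9 * 9 * 9 * 9 * expt(9, 0)
= 9 * 9 * 9 * 9 * 9 * 9 * 9 * 9 * 9 * 9 * 9 * 9 * 9 * 1
= 2541865828329

2541865828329


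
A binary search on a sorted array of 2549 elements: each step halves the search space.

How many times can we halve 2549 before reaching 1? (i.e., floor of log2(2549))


2549 / 2 = 1274
1274 / 2 = 637
637 / 2 = 318
318 / 2 = 159
159 / 2 = 79
79 / 2 = 39
39 / 2 = 19
19 / 2 = 9
9 / 2 = 4
4 / 2 = 2
2 / 2 = 1
Reached 1 after 11 halvings

11


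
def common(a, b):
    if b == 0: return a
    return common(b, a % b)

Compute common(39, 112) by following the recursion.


common(39, 112) = common(112, 39)
common(112, 39) = common(39, 34)
common(39, 34) = common(34, 5)
common(34, 5) = common(5, 4)
common(5, 4) = common(4, 1)
common(4, 1) = common(1, 0)
common(1, 0) = 1  (base case)

1


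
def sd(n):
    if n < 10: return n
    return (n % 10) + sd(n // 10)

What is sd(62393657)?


sd(62393657) = 7 + sd(6239365)
sd(6239365) = 5 + sd(623936)
sd(623936) = 6 + sd(62393)
sd(62393) = 3 + sd(6239)
sd(6239) = 9 + sd(623)
sd(623) = 3 + sd(62)
sd(62) = 2 + sd(6)
sd(6) = 6  (base case)
Total: 7 + 5 + 6 + 3 + 9 + 3 + 2 + 6 = 41

41


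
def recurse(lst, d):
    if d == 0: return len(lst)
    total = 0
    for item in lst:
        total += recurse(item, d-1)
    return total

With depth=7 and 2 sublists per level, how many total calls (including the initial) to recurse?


At depth 0 (root): 1 call
At depth 1: each of 1 parents calls recurse on 2 children = 2 calls
At depth 2: each of 2 parents calls recurse on 2 children = 4 calls
At depth 3: each of 4 parents calls recurse on 2 children = 8 calls
At depth 4: each of 8 parents calls recurse on 2 children = 16 calls
At depth 5: each of 16 parents calls recurse on 2 children = 32 calls
At depth 6: each of 32 parents calls recurse on 2 children = 64 calls
At depth 7: each of 64 parents calls recurse on 2 children = 128 calls
Total: 1 + 2 + 4 + 8 + 16 + 32 + 64 + 128 = 255

255


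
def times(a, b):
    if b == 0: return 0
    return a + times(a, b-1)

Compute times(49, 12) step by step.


times(49, 12) = 49 + times(49, 11)
times(49, 11) = 49 + times(49, 10)
times(49, 10) = 49 + times(49, 9)
times(49, 9) = 49 + times(49, 8)
times(49, 8) = 49 + times(49, 7)
times(49, 7) = 49 + times(49, 6)
times(49, 6) = 49 + times(49, 5)
times(49, 5) = 49 + times(49, 4)
times(49, 4) = 49 + times(49, 3)
times(49, 3) = 49 + times(49, 2)
times(49, 2) = 49 + times(49, 1)
times(49, 1) = 49 + times(49, 0)
times(49, 0) = 0  (base case)
Total: 49 + 49 + 49 + 49 + 49 + 49 + 49 + 49 + 49 + 49 + 49 + 49 + 0 = 588

588


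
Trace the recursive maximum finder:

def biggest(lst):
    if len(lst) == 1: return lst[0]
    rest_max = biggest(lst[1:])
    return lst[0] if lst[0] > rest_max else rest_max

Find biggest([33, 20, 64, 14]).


biggest([33, 20, 64, 14]): compare 33 with biggest([20, 64, 14])
biggest([20, 64, 14]): compare 20 with biggest([64, 14])
biggest([64, 14]): compare 64 with biggest([14])
biggest([14]) = 14  (base case)
Compare 64 with 14 -> 64
Compare 20 with 64 -> 64
Compare 33 with 64 -> 64

64


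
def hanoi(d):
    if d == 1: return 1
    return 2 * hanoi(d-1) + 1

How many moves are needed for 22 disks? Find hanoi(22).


hanoi(22) = 2 * hanoi(21) + 1
hanoi(21) = 2 * hanoi(20) + 1
hanoi(20) = 2 * hanoi(19) + 1
hanoi(19) = 2 * hanoi(18) + 1
hanoi(18) = 2 * hanoi(17) + 1
hanoi(17) = 2 * hanoi(16) + 1
hanoi(16) = 2 * hanoi(15) + 1
hanoi(15) = 2 * hanoi(14) + 1
hanoi(14) = 2 * hanoi(13) + 1
hanoi(13) = 2 * hanoi(12) + 1
hanoi(12) = 2 * hanoi(11) + 1
hanoi(11) = 2 * hanoi(10) + 1
hanoi(10) = 2 * hanoi(9) + 1
hanoi(9) = 2 * hanoi(8) + 1
hanoi(8) = 2 * hanoi(7) + 1
hanoi(7) = 2 * hanoi(6) + 1
hanoi(6) = 2 * hanoi(5) + 1
hanoi(5) = 2 * hanoi(4) + 1
hanoi(4) = 2 * hanoi(3) + 1
hanoi(3) = 2 * hanoi(2) + 1
hanoi(2) = 2 * hanoi(1) + 1
hanoi(1) = 1  (base case)
hanoi(2) = 2 * 1 + 1 = 3
hanoi(3) = 2 * 3 + 1 = 7
hanoi(4) = 2 * 7 + 1 = 15
hanoi(5) = 2 * 15 + 1 = 31
hanoi(6) = 2 * 31 + 1 = 63
hanoi(7) = 2 * 63 + 1 = 127
hanoi(8) = 2 * 127 + 1 = 255
hanoi(9) = 2 * 255 + 1 = 511
hanoi(10) = 2 * 511 + 1 = 1023
hanoi(11) = 2 * 1023 + 1 = 2047
hanoi(12) = 2 * 2047 + 1 = 4095
hanoi(13) = 2 * 4095 + 1 = 8191
hanoi(14) = 2 * 8191 + 1 = 16383
hanoi(15) = 2 * 16383 + 1 = 32767
hanoi(16) = 2 * 32767 + 1 = 65535
hanoi(17) = 2 * 65535 + 1 = 131071
hanoi(18) = 2 * 131071 + 1 = 262143
hanoi(19) = 2 * 262143 + 1 = 524287
hanoi(20) = 2 * 524287 + 1 = 1048575
hanoi(21) = 2 * 1048575 + 1 = 2097151
hanoi(22) = 2 * 2097151 + 1 = 4194303

4194303


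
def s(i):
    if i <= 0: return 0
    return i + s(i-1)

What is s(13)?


s(13)
= 13 + 12 + 11 + 10 + 9 + 8 + 7 + 6 + 5 + 4 + 3 + 2 + 1 + s(0)
= 13 + 12 + 11 + 10 + 9 + 8 + 7 + 6 + 5 + 4 + 3 + 2 + 1 + 0
= 91

91


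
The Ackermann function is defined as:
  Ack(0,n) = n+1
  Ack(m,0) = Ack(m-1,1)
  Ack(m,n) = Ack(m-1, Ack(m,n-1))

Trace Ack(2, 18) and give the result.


Ack(2, 18) = Ack(1, Ack(2, 17))
  Ack(2, 17) = Ack(1, Ack(2, 16))
    Ack(2, 16) = Ack(1, Ack(2, 15))
      Ack(2, 15) = Ack(1, Ack(2, 14))
        Ack(2, 14) = Ack(1, Ack(2, 13))
          Ack(2, 13) = Ack(1, Ack(2, 12))
          Ack(2, 12) = Ack(1, Ack(2, 11))
          Ack(2, 11) = Ack(1, Ack(2, 10))
          Ack(2, 10) = Ack(1, Ack(2, 9))
          Ack(2, 9) = Ack(1, Ack(2, 8))
          Ack(2, 8) = Ack(1, Ack(2, 7))
          Ack(2, 7) = Ack(1, Ack(2, 6))
          Ack(2, 6) = Ack(1, Ack(2, 5))
          Ack(2, 5) = Ack(1, Ack(2, 4))
          Ack(2, 4) = Ack(1, Ack(2, 3))
          Ack(2, 3) = Ack(1, Ack(2, 2))
          Ack(2, 2) = Ack(1, Ack(2, 1))
          Ack(2, 1) = Ack(1, Ack(2, 0))
          Ack(2, 0) = Ack(1, 1)
          Ack(1, 1) = Ack(0, Ack(1, 0))
          Ack(1, 0) = Ack(0, 1)
          Ack(0, 1) = 2
            = Ack(0, 2)
          Ack(0, 2) = 3
            = Ack(1, 3)
... (trace truncated)
Result: Ack(2, 18) = 39

39


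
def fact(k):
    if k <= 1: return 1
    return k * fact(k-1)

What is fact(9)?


fact(9)
= 9 * fact(8)
= 9 * 8 * fact(7)
= 9 * 8 * 7 * fact(6)
= 9 * 8 * 7 * 6 * fact(5)
= 9 * 8 * 7 * 6 * 5 * fact(4)
= 9 * 8 * 7 * 6 * 5 * 4 * fact(3)
= 9 * 8 * 7 * 6 * 5 * 4 * 3 * fact(2)
= 9 * 8 * 7 * 6 * 5 * 4 * 3 * 2 * fact(1)
= 9 * 8 * 7 * 6 * 5 * 4 * 3 * 2 * 1
= 362880

362880


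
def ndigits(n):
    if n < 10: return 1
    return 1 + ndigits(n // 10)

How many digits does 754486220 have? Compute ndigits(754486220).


ndigits(754486220) = 1 + ndigits(75448622)
ndigits(75448622) = 1 + ndigits(7544862)
ndigits(7544862) = 1 + ndigits(754486)
ndigits(754486) = 1 + ndigits(75448)
ndigits(75448) = 1 + ndigits(7544)
ndigits(7544) = 1 + ndigits(754)
ndigits(754) = 1 + ndigits(75)
ndigits(75) = 1 + ndigits(7)
ndigits(7) = 1  (base case: 7 < 10)
Unwinding: 1 + 1 + 1 + 1 + 1 + 1 + 1 + 1 + 1 = 9

9
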